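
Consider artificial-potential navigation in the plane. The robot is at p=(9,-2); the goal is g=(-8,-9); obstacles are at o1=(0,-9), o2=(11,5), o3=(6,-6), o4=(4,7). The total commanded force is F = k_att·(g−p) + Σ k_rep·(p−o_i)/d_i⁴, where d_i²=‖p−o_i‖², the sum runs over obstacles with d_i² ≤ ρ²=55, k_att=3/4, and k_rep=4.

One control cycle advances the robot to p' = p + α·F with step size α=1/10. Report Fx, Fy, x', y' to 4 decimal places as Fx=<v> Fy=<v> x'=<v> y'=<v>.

Fx=-12.7336 Fy=-5.2344 x'=7.7266 y'=-2.5234

F_att = 3/4·(g−p) = 3/4·(-17,-7) = (-12.7500,-5.2500)
o1: d²=130 > ρ²=55 → inactive
o2: d²=53 ≤ ρ²=55; F_rep = 4·(-2,-7)/53² = (-0.0028,-0.0100)
o3: d²=25 ≤ ρ²=55; F_rep = 4·(3,4)/25² = (0.0192,0.0256)
o4: d²=106 > ρ²=55 → inactive
F = F_att + ΣF_rep = (-12.7336,-5.2344)
p' = p + 1/10·F = (7.7266,-2.5234)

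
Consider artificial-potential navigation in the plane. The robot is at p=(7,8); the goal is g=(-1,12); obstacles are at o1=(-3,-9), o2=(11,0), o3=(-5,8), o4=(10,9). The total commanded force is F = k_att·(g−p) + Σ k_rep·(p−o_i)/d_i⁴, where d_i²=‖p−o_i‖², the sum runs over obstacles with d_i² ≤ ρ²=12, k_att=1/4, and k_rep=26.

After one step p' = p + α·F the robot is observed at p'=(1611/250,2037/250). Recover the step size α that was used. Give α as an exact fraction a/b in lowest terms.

α = 1/5

F_att = 1/4·(g−p) = 1/4·(-8,4) = (-2.0000,1.0000)
o1: d²=389 > ρ²=12 → inactive
o2: d²=80 > ρ²=12 → inactive
o3: d²=144 > ρ²=12 → inactive
o4: d²=10 ≤ ρ²=12; F_rep = 26·(-3,-1)/10² = (-0.7800,-0.2600)
F = F_att + ΣF_rep = (-2.7800,0.7400)
Δp = p'−p = (-0.5560,0.1480); α = Δx/Fx = (-139/250) / (-139/50) = 1/5
check: Δy/Fy = (37/250) / (37/50) = 1/5 ✓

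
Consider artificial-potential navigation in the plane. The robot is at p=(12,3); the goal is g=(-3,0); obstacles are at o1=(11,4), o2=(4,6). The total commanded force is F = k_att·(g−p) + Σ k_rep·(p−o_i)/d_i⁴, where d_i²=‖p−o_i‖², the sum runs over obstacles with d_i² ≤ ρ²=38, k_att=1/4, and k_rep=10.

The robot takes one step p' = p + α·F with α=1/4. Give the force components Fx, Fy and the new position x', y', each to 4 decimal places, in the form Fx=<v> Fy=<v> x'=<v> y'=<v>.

F_att = 1/4·(g−p) = 1/4·(-15,-3) = (-3.7500,-0.7500)
o1: d²=2 ≤ ρ²=38; F_rep = 10·(1,-1)/2² = (2.5000,-2.5000)
o2: d²=73 > ρ²=38 → inactive
F = F_att + ΣF_rep = (-1.2500,-3.2500)
p' = p + 1/4·F = (11.6875,2.1875)

Fx=-1.2500 Fy=-3.2500 x'=11.6875 y'=2.1875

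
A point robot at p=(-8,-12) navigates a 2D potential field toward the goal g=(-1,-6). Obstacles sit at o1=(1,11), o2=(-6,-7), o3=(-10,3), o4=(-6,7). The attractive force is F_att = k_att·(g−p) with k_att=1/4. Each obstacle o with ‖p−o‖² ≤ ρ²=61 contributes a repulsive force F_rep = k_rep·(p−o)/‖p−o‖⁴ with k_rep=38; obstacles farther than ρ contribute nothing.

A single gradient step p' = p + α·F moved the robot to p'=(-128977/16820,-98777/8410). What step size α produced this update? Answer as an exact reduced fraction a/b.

α = 1/5

F_att = 1/4·(g−p) = 1/4·(7,6) = (1.7500,1.5000)
o1: d²=610 > ρ²=61 → inactive
o2: d²=29 ≤ ρ²=61; F_rep = 38·(-2,-5)/29² = (-0.0904,-0.2259)
o3: d²=229 > ρ²=61 → inactive
o4: d²=365 > ρ²=61 → inactive
F = F_att + ΣF_rep = (1.6596,1.2741)
Δp = p'−p = (0.3319,0.2548); α = Δx/Fx = (5583/16820) / (5583/3364) = 1/5
check: Δy/Fy = (2143/8410) / (2143/1682) = 1/5 ✓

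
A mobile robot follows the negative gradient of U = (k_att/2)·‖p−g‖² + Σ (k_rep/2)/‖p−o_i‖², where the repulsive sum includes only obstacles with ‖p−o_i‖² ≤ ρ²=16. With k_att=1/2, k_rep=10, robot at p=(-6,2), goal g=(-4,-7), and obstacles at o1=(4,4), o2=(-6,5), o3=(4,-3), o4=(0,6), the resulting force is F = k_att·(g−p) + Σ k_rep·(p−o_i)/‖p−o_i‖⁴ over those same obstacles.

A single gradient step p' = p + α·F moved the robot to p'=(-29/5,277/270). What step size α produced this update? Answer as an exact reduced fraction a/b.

α = 1/5

F_att = 1/2·(g−p) = 1/2·(2,-9) = (1.0000,-4.5000)
o1: d²=104 > ρ²=16 → inactive
o2: d²=9 ≤ ρ²=16; F_rep = 10·(0,-3)/9² = (0.0000,-0.3704)
o3: d²=125 > ρ²=16 → inactive
o4: d²=52 > ρ²=16 → inactive
F = F_att + ΣF_rep = (1.0000,-4.8704)
Δp = p'−p = (0.2000,-0.9741); α = Δx/Fx = (1/5) / (1) = 1/5
check: Δy/Fy = (-263/270) / (-263/54) = 1/5 ✓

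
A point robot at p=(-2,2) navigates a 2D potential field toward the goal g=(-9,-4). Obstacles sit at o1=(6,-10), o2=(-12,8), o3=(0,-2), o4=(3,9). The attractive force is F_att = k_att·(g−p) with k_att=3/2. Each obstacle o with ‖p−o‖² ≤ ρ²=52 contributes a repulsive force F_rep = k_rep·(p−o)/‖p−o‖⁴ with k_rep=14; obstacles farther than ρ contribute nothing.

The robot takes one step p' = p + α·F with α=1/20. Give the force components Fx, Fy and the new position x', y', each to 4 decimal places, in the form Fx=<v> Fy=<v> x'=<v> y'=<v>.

Fx=-10.5700 Fy=-8.8600 x'=-2.5285 y'=1.5570

F_att = 3/2·(g−p) = 3/2·(-7,-6) = (-10.5000,-9.0000)
o1: d²=208 > ρ²=52 → inactive
o2: d²=136 > ρ²=52 → inactive
o3: d²=20 ≤ ρ²=52; F_rep = 14·(-2,4)/20² = (-0.0700,0.1400)
o4: d²=74 > ρ²=52 → inactive
F = F_att + ΣF_rep = (-10.5700,-8.8600)
p' = p + 1/20·F = (-2.5285,1.5570)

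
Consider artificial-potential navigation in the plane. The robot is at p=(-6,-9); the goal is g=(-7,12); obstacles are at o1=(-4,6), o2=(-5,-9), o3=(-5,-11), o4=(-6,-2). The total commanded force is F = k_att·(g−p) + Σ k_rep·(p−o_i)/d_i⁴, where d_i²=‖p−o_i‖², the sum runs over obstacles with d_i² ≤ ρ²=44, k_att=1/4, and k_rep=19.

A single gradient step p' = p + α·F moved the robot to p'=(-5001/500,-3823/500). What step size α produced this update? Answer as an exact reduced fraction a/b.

α = 1/5

F_att = 1/4·(g−p) = 1/4·(-1,21) = (-0.2500,5.2500)
o1: d²=229 > ρ²=44 → inactive
o2: d²=1 ≤ ρ²=44; F_rep = 19·(-1,0)/1² = (-19.0000,0.0000)
o3: d²=5 ≤ ρ²=44; F_rep = 19·(-1,2)/5² = (-0.7600,1.5200)
o4: d²=49 > ρ²=44 → inactive
F = F_att + ΣF_rep = (-20.0100,6.7700)
Δp = p'−p = (-4.0020,1.3540); α = Δx/Fx = (-2001/500) / (-2001/100) = 1/5
check: Δy/Fy = (677/500) / (677/100) = 1/5 ✓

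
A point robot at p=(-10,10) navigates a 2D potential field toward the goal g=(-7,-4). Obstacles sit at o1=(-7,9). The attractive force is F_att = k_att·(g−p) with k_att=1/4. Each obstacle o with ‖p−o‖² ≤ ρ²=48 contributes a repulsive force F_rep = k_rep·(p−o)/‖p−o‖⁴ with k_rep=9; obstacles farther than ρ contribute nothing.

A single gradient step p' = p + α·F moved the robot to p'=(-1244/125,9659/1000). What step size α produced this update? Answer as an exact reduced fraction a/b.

F_att = 1/4·(g−p) = 1/4·(3,-14) = (0.7500,-3.5000)
o1: d²=10 ≤ ρ²=48; F_rep = 9·(-3,1)/10² = (-0.2700,0.0900)
F = F_att + ΣF_rep = (0.4800,-3.4100)
Δp = p'−p = (0.0480,-0.3410); α = Δx/Fx = (6/125) / (12/25) = 1/10
check: Δy/Fy = (-341/1000) / (-341/100) = 1/10 ✓

α = 1/10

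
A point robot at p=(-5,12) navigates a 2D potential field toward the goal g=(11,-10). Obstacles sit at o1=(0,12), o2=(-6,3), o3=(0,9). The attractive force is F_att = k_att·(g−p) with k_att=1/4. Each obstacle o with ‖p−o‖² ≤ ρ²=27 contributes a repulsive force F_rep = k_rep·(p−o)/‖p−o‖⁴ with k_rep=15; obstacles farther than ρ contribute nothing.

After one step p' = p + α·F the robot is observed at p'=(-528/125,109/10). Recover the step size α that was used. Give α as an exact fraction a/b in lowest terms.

α = 1/5

F_att = 1/4·(g−p) = 1/4·(16,-22) = (4.0000,-5.5000)
o1: d²=25 ≤ ρ²=27; F_rep = 15·(-5,0)/25² = (-0.1200,0.0000)
o2: d²=82 > ρ²=27 → inactive
o3: d²=34 > ρ²=27 → inactive
F = F_att + ΣF_rep = (3.8800,-5.5000)
Δp = p'−p = (0.7760,-1.1000); α = Δx/Fx = (97/125) / (97/25) = 1/5
check: Δy/Fy = (-11/10) / (-11/2) = 1/5 ✓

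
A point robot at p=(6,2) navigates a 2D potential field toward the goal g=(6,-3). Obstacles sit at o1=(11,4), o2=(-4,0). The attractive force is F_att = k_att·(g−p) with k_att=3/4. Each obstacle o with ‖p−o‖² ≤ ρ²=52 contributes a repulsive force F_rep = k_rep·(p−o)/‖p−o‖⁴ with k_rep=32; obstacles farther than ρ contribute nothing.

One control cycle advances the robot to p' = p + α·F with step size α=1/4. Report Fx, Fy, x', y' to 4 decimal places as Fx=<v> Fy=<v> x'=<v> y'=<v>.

Fx=-0.1902 Fy=-3.8261 x'=5.9524 y'=1.0435

F_att = 3/4·(g−p) = 3/4·(0,-5) = (0.0000,-3.7500)
o1: d²=29 ≤ ρ²=52; F_rep = 32·(-5,-2)/29² = (-0.1902,-0.0761)
o2: d²=104 > ρ²=52 → inactive
F = F_att + ΣF_rep = (-0.1902,-3.8261)
p' = p + 1/4·F = (5.9524,1.0435)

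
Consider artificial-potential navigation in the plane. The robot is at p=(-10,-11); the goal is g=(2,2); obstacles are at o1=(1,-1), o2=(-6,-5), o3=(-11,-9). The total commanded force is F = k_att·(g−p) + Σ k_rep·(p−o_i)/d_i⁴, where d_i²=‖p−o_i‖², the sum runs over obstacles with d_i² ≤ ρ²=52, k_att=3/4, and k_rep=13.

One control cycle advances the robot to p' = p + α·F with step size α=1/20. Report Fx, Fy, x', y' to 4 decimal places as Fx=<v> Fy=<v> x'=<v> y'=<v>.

F_att = 3/4·(g−p) = 3/4·(12,13) = (9.0000,9.7500)
o1: d²=221 > ρ²=52 → inactive
o2: d²=52 ≤ ρ²=52; F_rep = 13·(-4,-6)/52² = (-0.0192,-0.0288)
o3: d²=5 ≤ ρ²=52; F_rep = 13·(1,-2)/5² = (0.5200,-1.0400)
F = F_att + ΣF_rep = (9.5008,8.6812)
p' = p + 1/20·F = (-9.5250,-10.5659)

Fx=9.5008 Fy=8.6812 x'=-9.5250 y'=-10.5659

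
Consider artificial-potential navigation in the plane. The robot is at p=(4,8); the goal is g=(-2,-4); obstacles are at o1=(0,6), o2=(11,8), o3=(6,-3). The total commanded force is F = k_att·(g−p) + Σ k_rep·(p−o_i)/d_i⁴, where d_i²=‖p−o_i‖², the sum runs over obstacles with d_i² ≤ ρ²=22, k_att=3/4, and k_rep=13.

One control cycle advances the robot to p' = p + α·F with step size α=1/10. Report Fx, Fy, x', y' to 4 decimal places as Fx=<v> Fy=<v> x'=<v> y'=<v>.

Fx=-4.3700 Fy=-8.9350 x'=3.5630 y'=7.1065

F_att = 3/4·(g−p) = 3/4·(-6,-12) = (-4.5000,-9.0000)
o1: d²=20 ≤ ρ²=22; F_rep = 13·(4,2)/20² = (0.1300,0.0650)
o2: d²=49 > ρ²=22 → inactive
o3: d²=125 > ρ²=22 → inactive
F = F_att + ΣF_rep = (-4.3700,-8.9350)
p' = p + 1/10·F = (3.5630,7.1065)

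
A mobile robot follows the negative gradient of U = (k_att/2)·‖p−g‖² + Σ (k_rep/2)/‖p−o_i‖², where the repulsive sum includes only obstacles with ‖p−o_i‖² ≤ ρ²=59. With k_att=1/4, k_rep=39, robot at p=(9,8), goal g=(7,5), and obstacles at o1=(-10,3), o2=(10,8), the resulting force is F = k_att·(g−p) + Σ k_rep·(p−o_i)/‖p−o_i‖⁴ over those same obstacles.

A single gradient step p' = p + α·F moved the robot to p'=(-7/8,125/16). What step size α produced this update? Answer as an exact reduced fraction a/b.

α = 1/4

F_att = 1/4·(g−p) = 1/4·(-2,-3) = (-0.5000,-0.7500)
o1: d²=386 > ρ²=59 → inactive
o2: d²=1 ≤ ρ²=59; F_rep = 39·(-1,0)/1² = (-39.0000,0.0000)
F = F_att + ΣF_rep = (-39.5000,-0.7500)
Δp = p'−p = (-9.8750,-0.1875); α = Δx/Fx = (-79/8) / (-79/2) = 1/4
check: Δy/Fy = (-3/16) / (-3/4) = 1/4 ✓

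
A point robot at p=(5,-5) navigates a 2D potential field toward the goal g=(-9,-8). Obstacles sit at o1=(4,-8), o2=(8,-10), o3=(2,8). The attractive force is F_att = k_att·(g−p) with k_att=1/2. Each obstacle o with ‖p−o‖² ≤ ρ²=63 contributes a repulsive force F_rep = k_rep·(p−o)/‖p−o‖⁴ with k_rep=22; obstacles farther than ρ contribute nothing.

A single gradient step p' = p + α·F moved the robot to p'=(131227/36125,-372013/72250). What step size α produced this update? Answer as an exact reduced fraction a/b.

α = 1/5

F_att = 1/2·(g−p) = 1/2·(-14,-3) = (-7.0000,-1.5000)
o1: d²=10 ≤ ρ²=63; F_rep = 22·(1,3)/10² = (0.2200,0.6600)
o2: d²=34 ≤ ρ²=63; F_rep = 22·(-3,5)/34² = (-0.0571,0.0952)
o3: d²=178 > ρ²=63 → inactive
F = F_att + ΣF_rep = (-6.8371,-0.7448)
Δp = p'−p = (-1.3674,-0.1490); α = Δx/Fx = (-49398/36125) / (-49398/7225) = 1/5
check: Δy/Fy = (-10763/72250) / (-10763/14450) = 1/5 ✓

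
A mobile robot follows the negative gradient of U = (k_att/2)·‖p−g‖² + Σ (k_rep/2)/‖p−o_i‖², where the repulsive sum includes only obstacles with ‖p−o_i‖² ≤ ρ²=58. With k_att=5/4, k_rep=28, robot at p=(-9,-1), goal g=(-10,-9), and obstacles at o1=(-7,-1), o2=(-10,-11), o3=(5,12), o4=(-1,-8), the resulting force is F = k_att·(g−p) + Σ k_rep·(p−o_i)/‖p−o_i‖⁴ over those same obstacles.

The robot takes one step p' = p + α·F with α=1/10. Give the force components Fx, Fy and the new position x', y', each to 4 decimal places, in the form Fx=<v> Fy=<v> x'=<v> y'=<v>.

F_att = 5/4·(g−p) = 5/4·(-1,-8) = (-1.2500,-10.0000)
o1: d²=4 ≤ ρ²=58; F_rep = 28·(-2,0)/4² = (-3.5000,0.0000)
o2: d²=101 > ρ²=58 → inactive
o3: d²=365 > ρ²=58 → inactive
o4: d²=113 > ρ²=58 → inactive
F = F_att + ΣF_rep = (-4.7500,-10.0000)
p' = p + 1/10·F = (-9.4750,-2.0000)

Fx=-4.7500 Fy=-10.0000 x'=-9.4750 y'=-2.0000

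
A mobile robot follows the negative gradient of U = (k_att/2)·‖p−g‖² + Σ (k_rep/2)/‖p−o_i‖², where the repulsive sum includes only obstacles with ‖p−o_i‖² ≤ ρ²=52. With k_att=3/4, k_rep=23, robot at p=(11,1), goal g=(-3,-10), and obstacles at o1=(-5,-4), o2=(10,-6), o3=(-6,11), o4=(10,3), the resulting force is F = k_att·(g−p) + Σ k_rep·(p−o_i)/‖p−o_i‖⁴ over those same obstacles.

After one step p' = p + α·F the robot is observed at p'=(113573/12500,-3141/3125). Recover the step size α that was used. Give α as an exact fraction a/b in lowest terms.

F_att = 3/4·(g−p) = 3/4·(-14,-11) = (-10.5000,-8.2500)
o1: d²=281 > ρ²=52 → inactive
o2: d²=50 ≤ ρ²=52; F_rep = 23·(1,7)/50² = (0.0092,0.0644)
o3: d²=389 > ρ²=52 → inactive
o4: d²=5 ≤ ρ²=52; F_rep = 23·(1,-2)/5² = (0.9200,-1.8400)
F = F_att + ΣF_rep = (-9.5708,-10.0256)
Δp = p'−p = (-1.9142,-2.0051); α = Δx/Fx = (-23927/12500) / (-23927/2500) = 1/5
check: Δy/Fy = (-6266/3125) / (-6266/625) = 1/5 ✓

α = 1/5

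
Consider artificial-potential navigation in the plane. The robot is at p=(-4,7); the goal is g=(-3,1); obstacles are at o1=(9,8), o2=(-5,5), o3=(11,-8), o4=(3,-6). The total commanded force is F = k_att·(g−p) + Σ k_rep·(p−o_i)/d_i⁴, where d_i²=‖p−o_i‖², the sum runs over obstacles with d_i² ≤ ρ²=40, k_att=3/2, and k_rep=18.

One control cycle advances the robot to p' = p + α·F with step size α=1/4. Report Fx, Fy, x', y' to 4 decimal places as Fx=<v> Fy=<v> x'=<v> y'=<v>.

F_att = 3/2·(g−p) = 3/2·(1,-6) = (1.5000,-9.0000)
o1: d²=170 > ρ²=40 → inactive
o2: d²=5 ≤ ρ²=40; F_rep = 18·(1,2)/5² = (0.7200,1.4400)
o3: d²=450 > ρ²=40 → inactive
o4: d²=218 > ρ²=40 → inactive
F = F_att + ΣF_rep = (2.2200,-7.5600)
p' = p + 1/4·F = (-3.4450,5.1100)

Fx=2.2200 Fy=-7.5600 x'=-3.4450 y'=5.1100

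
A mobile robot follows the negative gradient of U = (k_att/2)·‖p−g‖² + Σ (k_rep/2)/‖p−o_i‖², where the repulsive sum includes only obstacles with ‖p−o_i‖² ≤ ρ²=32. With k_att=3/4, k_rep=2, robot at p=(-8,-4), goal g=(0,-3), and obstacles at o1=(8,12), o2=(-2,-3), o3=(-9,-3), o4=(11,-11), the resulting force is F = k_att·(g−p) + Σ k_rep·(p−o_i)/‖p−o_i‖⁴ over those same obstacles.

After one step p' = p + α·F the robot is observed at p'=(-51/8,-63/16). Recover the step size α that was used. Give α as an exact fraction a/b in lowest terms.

α = 1/4

F_att = 3/4·(g−p) = 3/4·(8,1) = (6.0000,0.7500)
o1: d²=512 > ρ²=32 → inactive
o2: d²=37 > ρ²=32 → inactive
o3: d²=2 ≤ ρ²=32; F_rep = 2·(1,-1)/2² = (0.5000,-0.5000)
o4: d²=410 > ρ²=32 → inactive
F = F_att + ΣF_rep = (6.5000,0.2500)
Δp = p'−p = (1.6250,0.0625); α = Δx/Fx = (13/8) / (13/2) = 1/4
check: Δy/Fy = (1/16) / (1/4) = 1/4 ✓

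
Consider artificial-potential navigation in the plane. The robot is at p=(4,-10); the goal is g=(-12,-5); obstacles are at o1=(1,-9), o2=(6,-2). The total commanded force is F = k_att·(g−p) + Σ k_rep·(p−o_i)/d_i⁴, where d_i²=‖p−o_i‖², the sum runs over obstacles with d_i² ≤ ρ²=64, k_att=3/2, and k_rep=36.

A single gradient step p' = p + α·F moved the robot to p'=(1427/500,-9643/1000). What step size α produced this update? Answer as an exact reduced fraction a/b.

F_att = 3/2·(g−p) = 3/2·(-16,5) = (-24.0000,7.5000)
o1: d²=10 ≤ ρ²=64; F_rep = 36·(3,-1)/10² = (1.0800,-0.3600)
o2: d²=68 > ρ²=64 → inactive
F = F_att + ΣF_rep = (-22.9200,7.1400)
Δp = p'−p = (-1.1460,0.3570); α = Δx/Fx = (-573/500) / (-573/25) = 1/20
check: Δy/Fy = (357/1000) / (357/50) = 1/20 ✓

α = 1/20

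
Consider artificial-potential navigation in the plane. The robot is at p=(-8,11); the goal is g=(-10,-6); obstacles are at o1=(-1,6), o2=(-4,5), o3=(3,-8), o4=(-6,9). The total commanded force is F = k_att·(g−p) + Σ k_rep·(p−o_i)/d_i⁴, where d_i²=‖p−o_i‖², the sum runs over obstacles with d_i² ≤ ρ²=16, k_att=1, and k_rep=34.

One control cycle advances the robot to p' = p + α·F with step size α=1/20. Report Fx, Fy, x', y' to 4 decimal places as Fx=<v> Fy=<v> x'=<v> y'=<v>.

Fx=-3.0625 Fy=-15.9375 x'=-8.1531 y'=10.2031

F_att = 1·(g−p) = 1·(-2,-17) = (-2.0000,-17.0000)
o1: d²=74 > ρ²=16 → inactive
o2: d²=52 > ρ²=16 → inactive
o3: d²=482 > ρ²=16 → inactive
o4: d²=8 ≤ ρ²=16; F_rep = 34·(-2,2)/8² = (-1.0625,1.0625)
F = F_att + ΣF_rep = (-3.0625,-15.9375)
p' = p + 1/20·F = (-8.1531,10.2031)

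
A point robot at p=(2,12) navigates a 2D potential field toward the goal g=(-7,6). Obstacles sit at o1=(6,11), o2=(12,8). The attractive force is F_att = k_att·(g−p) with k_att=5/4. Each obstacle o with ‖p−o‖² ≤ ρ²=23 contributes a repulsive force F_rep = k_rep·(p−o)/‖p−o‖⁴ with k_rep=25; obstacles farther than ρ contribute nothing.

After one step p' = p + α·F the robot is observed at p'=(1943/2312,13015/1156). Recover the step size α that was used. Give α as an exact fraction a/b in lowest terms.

F_att = 5/4·(g−p) = 5/4·(-9,-6) = (-11.2500,-7.5000)
o1: d²=17 ≤ ρ²=23; F_rep = 25·(-4,1)/17² = (-0.3460,0.0865)
o2: d²=116 > ρ²=23 → inactive
F = F_att + ΣF_rep = (-11.5960,-7.4135)
Δp = p'−p = (-1.1596,-0.7413); α = Δx/Fx = (-2681/2312) / (-13405/1156) = 1/10
check: Δy/Fy = (-857/1156) / (-4285/578) = 1/10 ✓

α = 1/10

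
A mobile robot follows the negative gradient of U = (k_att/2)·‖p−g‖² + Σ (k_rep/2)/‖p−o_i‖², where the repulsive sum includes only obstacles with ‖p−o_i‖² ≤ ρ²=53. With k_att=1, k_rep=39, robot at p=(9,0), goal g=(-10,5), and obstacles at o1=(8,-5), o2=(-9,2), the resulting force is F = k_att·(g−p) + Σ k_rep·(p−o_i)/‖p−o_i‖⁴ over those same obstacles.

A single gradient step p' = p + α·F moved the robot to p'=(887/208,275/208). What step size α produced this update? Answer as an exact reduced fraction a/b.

α = 1/4

F_att = 1·(g−p) = 1·(-19,5) = (-19.0000,5.0000)
o1: d²=26 ≤ ρ²=53; F_rep = 39·(1,5)/26² = (0.0577,0.2885)
o2: d²=328 > ρ²=53 → inactive
F = F_att + ΣF_rep = (-18.9423,5.2885)
Δp = p'−p = (-4.7356,1.3221); α = Δx/Fx = (-985/208) / (-985/52) = 1/4
check: Δy/Fy = (275/208) / (275/52) = 1/4 ✓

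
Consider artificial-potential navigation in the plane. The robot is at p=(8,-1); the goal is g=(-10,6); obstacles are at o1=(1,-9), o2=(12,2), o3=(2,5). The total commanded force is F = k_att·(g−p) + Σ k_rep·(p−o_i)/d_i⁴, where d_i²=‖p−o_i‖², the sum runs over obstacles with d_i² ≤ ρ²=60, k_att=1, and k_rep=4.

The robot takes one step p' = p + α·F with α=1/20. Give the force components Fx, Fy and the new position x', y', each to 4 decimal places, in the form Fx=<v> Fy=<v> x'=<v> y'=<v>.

Fx=-18.0256 Fy=6.9808 x'=7.0987 y'=-0.6510

F_att = 1·(g−p) = 1·(-18,7) = (-18.0000,7.0000)
o1: d²=113 > ρ²=60 → inactive
o2: d²=25 ≤ ρ²=60; F_rep = 4·(-4,-3)/25² = (-0.0256,-0.0192)
o3: d²=72 > ρ²=60 → inactive
F = F_att + ΣF_rep = (-18.0256,6.9808)
p' = p + 1/20·F = (7.0987,-0.6510)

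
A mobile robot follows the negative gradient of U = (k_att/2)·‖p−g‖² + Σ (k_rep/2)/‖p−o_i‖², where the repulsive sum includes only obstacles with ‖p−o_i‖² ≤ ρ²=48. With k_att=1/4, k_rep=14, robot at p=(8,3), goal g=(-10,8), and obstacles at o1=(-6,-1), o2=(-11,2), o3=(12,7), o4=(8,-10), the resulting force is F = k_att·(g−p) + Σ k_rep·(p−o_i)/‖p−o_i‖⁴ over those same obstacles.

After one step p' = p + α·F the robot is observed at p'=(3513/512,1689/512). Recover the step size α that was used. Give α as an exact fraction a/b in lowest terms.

F_att = 1/4·(g−p) = 1/4·(-18,5) = (-4.5000,1.2500)
o1: d²=212 > ρ²=48 → inactive
o2: d²=362 > ρ²=48 → inactive
o3: d²=32 ≤ ρ²=48; F_rep = 14·(-4,-4)/32² = (-0.0547,-0.0547)
o4: d²=169 > ρ²=48 → inactive
F = F_att + ΣF_rep = (-4.5547,1.1953)
Δp = p'−p = (-1.1387,0.2988); α = Δx/Fx = (-583/512) / (-583/128) = 1/4
check: Δy/Fy = (153/512) / (153/128) = 1/4 ✓

α = 1/4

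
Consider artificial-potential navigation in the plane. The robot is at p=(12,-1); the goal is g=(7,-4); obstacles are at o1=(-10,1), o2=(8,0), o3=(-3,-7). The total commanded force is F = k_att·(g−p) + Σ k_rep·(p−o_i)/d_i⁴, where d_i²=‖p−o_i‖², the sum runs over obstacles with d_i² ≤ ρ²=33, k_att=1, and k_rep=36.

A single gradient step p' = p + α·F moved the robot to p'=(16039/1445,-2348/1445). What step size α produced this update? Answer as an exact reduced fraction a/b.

F_att = 1·(g−p) = 1·(-5,-3) = (-5.0000,-3.0000)
o1: d²=488 > ρ²=33 → inactive
o2: d²=17 ≤ ρ²=33; F_rep = 36·(4,-1)/17² = (0.4983,-0.1246)
o3: d²=261 > ρ²=33 → inactive
F = F_att + ΣF_rep = (-4.5017,-3.1246)
Δp = p'−p = (-0.9003,-0.6249); α = Δx/Fx = (-1301/1445) / (-1301/289) = 1/5
check: Δy/Fy = (-903/1445) / (-903/289) = 1/5 ✓

α = 1/5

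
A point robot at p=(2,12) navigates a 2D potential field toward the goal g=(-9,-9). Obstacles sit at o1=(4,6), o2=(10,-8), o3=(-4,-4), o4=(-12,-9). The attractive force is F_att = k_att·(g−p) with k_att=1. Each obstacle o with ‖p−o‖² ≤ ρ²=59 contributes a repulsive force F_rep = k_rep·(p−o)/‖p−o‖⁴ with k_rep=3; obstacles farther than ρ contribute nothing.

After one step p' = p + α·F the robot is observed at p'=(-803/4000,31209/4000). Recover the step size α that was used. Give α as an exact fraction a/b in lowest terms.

α = 1/5

F_att = 1·(g−p) = 1·(-11,-21) = (-11.0000,-21.0000)
o1: d²=40 ≤ ρ²=59; F_rep = 3·(-2,6)/40² = (-0.0037,0.0112)
o2: d²=464 > ρ²=59 → inactive
o3: d²=292 > ρ²=59 → inactive
o4: d²=637 > ρ²=59 → inactive
F = F_att + ΣF_rep = (-11.0038,-20.9887)
Δp = p'−p = (-2.2008,-4.1978); α = Δx/Fx = (-8803/4000) / (-8803/800) = 1/5
check: Δy/Fy = (-16791/4000) / (-16791/800) = 1/5 ✓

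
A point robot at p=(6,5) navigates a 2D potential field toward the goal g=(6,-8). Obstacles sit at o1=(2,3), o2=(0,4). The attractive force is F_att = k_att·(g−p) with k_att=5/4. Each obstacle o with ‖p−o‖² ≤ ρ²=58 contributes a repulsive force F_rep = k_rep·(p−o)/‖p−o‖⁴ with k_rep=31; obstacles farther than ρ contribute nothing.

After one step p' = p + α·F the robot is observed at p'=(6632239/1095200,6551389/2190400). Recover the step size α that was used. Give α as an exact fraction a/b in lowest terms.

α = 1/8

F_att = 5/4·(g−p) = 5/4·(0,-13) = (0.0000,-16.2500)
o1: d²=20 ≤ ρ²=58; F_rep = 31·(4,2)/20² = (0.3100,0.1550)
o2: d²=37 ≤ ρ²=58; F_rep = 31·(6,1)/37² = (0.1359,0.0226)
F = F_att + ΣF_rep = (0.4459,-16.0724)
Δp = p'−p = (0.0557,-2.0090); α = Δx/Fx = (61039/1095200) / (61039/136900) = 1/8
check: Δy/Fy = (-4400611/2190400) / (-4400611/273800) = 1/8 ✓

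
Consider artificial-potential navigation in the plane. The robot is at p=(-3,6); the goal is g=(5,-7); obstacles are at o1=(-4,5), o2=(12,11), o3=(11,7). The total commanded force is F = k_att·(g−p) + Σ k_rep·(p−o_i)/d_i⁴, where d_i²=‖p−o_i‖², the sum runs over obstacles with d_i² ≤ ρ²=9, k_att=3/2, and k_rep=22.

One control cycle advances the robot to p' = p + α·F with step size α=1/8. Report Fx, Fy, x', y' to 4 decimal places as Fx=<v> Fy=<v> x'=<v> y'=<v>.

Fx=17.5000 Fy=-14.0000 x'=-0.8125 y'=4.2500

F_att = 3/2·(g−p) = 3/2·(8,-13) = (12.0000,-19.5000)
o1: d²=2 ≤ ρ²=9; F_rep = 22·(1,1)/2² = (5.5000,5.5000)
o2: d²=250 > ρ²=9 → inactive
o3: d²=197 > ρ²=9 → inactive
F = F_att + ΣF_rep = (17.5000,-14.0000)
p' = p + 1/8·F = (-0.8125,4.2500)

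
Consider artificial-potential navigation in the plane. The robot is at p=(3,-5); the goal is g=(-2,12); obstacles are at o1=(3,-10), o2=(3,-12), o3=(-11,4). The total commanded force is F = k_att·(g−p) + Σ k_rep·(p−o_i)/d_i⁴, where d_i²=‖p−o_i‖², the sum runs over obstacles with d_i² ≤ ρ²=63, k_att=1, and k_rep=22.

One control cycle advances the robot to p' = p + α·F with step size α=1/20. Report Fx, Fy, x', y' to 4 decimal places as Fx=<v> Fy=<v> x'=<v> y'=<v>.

Fx=-5.0000 Fy=17.2401 x'=2.7500 y'=-4.1380

F_att = 1·(g−p) = 1·(-5,17) = (-5.0000,17.0000)
o1: d²=25 ≤ ρ²=63; F_rep = 22·(0,5)/25² = (0.0000,0.1760)
o2: d²=49 ≤ ρ²=63; F_rep = 22·(0,7)/49² = (0.0000,0.0641)
o3: d²=277 > ρ²=63 → inactive
F = F_att + ΣF_rep = (-5.0000,17.2401)
p' = p + 1/20·F = (2.7500,-4.1380)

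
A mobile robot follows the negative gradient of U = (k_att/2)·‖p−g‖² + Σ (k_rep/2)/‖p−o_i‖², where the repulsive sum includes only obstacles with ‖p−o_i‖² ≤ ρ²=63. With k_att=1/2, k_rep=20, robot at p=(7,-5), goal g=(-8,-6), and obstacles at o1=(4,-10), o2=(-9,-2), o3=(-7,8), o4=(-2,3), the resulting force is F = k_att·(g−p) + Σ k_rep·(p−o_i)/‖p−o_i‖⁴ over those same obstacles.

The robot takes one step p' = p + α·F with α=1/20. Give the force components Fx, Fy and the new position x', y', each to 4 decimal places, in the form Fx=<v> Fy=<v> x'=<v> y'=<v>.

Fx=-7.4481 Fy=-0.4135 x'=6.6276 y'=-5.0207

F_att = 1/2·(g−p) = 1/2·(-15,-1) = (-7.5000,-0.5000)
o1: d²=34 ≤ ρ²=63; F_rep = 20·(3,5)/34² = (0.0519,0.0865)
o2: d²=265 > ρ²=63 → inactive
o3: d²=365 > ρ²=63 → inactive
o4: d²=145 > ρ²=63 → inactive
F = F_att + ΣF_rep = (-7.4481,-0.4135)
p' = p + 1/20·F = (6.6276,-5.0207)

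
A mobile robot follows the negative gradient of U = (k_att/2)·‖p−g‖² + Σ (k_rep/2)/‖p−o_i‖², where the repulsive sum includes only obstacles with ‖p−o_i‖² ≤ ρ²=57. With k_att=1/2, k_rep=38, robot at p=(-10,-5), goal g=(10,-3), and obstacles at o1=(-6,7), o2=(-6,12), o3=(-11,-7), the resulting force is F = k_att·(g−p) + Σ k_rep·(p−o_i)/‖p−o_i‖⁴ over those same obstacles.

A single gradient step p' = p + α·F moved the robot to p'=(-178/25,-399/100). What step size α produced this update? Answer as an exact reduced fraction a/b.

α = 1/4

F_att = 1/2·(g−p) = 1/2·(20,2) = (10.0000,1.0000)
o1: d²=160 > ρ²=57 → inactive
o2: d²=305 > ρ²=57 → inactive
o3: d²=5 ≤ ρ²=57; F_rep = 38·(1,2)/5² = (1.5200,3.0400)
F = F_att + ΣF_rep = (11.5200,4.0400)
Δp = p'−p = (2.8800,1.0100); α = Δx/Fx = (72/25) / (288/25) = 1/4
check: Δy/Fy = (101/100) / (101/25) = 1/4 ✓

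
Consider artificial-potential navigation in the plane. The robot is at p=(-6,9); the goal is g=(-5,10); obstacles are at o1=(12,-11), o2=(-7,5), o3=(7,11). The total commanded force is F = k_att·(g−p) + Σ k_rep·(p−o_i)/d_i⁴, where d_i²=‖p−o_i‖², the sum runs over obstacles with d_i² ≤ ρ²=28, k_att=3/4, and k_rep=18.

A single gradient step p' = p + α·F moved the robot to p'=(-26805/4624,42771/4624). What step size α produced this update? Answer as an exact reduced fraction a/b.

α = 1/4

F_att = 3/4·(g−p) = 3/4·(1,1) = (0.7500,0.7500)
o1: d²=724 > ρ²=28 → inactive
o2: d²=17 ≤ ρ²=28; F_rep = 18·(1,4)/17² = (0.0623,0.2491)
o3: d²=173 > ρ²=28 → inactive
F = F_att + ΣF_rep = (0.8123,0.9991)
Δp = p'−p = (0.2031,0.2498); α = Δx/Fx = (939/4624) / (939/1156) = 1/4
check: Δy/Fy = (1155/4624) / (1155/1156) = 1/4 ✓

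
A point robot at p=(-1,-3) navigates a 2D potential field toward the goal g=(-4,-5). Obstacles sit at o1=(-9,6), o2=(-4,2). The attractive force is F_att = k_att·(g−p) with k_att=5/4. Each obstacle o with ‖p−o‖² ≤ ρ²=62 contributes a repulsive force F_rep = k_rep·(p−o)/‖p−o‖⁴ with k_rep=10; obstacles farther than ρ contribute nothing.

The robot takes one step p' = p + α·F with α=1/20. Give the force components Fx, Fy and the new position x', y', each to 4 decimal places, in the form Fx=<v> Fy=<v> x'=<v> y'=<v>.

Fx=-3.7240 Fy=-2.5433 x'=-1.1862 y'=-3.1272

F_att = 5/4·(g−p) = 5/4·(-3,-2) = (-3.7500,-2.5000)
o1: d²=145 > ρ²=62 → inactive
o2: d²=34 ≤ ρ²=62; F_rep = 10·(3,-5)/34² = (0.0260,-0.0433)
F = F_att + ΣF_rep = (-3.7240,-2.5433)
p' = p + 1/20·F = (-1.1862,-3.1272)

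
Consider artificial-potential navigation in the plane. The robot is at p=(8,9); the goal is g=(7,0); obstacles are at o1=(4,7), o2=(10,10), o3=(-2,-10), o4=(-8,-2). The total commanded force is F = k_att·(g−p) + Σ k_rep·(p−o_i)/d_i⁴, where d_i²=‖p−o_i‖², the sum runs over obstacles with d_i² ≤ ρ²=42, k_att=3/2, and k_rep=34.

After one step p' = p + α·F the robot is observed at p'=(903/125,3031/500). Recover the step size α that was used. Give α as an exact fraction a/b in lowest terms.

F_att = 3/2·(g−p) = 3/2·(-1,-9) = (-1.5000,-13.5000)
o1: d²=20 ≤ ρ²=42; F_rep = 34·(4,2)/20² = (0.3400,0.1700)
o2: d²=5 ≤ ρ²=42; F_rep = 34·(-2,-1)/5² = (-2.7200,-1.3600)
o3: d²=461 > ρ²=42 → inactive
o4: d²=377 > ρ²=42 → inactive
F = F_att + ΣF_rep = (-3.8800,-14.6900)
Δp = p'−p = (-0.7760,-2.9380); α = Δx/Fx = (-97/125) / (-97/25) = 1/5
check: Δy/Fy = (-1469/500) / (-1469/100) = 1/5 ✓

α = 1/5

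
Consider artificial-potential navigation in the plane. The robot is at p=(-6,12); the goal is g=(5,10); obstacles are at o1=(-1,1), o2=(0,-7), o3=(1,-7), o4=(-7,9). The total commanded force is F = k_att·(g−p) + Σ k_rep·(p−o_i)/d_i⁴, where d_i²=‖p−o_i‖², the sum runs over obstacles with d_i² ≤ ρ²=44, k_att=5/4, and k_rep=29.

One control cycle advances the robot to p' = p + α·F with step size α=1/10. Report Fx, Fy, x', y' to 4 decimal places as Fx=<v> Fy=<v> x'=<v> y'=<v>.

F_att = 5/4·(g−p) = 5/4·(11,-2) = (13.7500,-2.5000)
o1: d²=146 > ρ²=44 → inactive
o2: d²=397 > ρ²=44 → inactive
o3: d²=410 > ρ²=44 → inactive
o4: d²=10 ≤ ρ²=44; F_rep = 29·(1,3)/10² = (0.2900,0.8700)
F = F_att + ΣF_rep = (14.0400,-1.6300)
p' = p + 1/10·F = (-4.5960,11.8370)

Fx=14.0400 Fy=-1.6300 x'=-4.5960 y'=11.8370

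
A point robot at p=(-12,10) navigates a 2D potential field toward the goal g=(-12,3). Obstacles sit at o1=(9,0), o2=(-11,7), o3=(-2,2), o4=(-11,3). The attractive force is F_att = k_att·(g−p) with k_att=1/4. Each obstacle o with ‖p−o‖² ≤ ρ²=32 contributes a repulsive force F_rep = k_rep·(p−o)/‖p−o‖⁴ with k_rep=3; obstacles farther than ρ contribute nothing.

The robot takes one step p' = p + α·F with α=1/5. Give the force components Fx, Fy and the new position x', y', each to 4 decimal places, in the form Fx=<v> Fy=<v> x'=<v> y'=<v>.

F_att = 1/4·(g−p) = 1/4·(0,-7) = (0.0000,-1.7500)
o1: d²=541 > ρ²=32 → inactive
o2: d²=10 ≤ ρ²=32; F_rep = 3·(-1,3)/10² = (-0.0300,0.0900)
o3: d²=164 > ρ²=32 → inactive
o4: d²=50 > ρ²=32 → inactive
F = F_att + ΣF_rep = (-0.0300,-1.6600)
p' = p + 1/5·F = (-12.0060,9.6680)

Fx=-0.0300 Fy=-1.6600 x'=-12.0060 y'=9.6680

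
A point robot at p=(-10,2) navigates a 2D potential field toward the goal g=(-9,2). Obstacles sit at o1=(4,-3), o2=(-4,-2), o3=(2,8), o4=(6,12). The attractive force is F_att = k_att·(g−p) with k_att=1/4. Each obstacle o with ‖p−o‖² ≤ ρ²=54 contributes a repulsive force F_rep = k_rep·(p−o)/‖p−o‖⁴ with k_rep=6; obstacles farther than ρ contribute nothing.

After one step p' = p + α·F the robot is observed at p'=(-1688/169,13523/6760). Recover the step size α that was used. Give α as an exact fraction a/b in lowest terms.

F_att = 1/4·(g−p) = 1/4·(1,0) = (0.2500,0.0000)
o1: d²=221 > ρ²=54 → inactive
o2: d²=52 ≤ ρ²=54; F_rep = 6·(-6,4)/52² = (-0.0133,0.0089)
o3: d²=180 > ρ²=54 → inactive
o4: d²=356 > ρ²=54 → inactive
F = F_att + ΣF_rep = (0.2367,0.0089)
Δp = p'−p = (0.0118,0.0004); α = Δx/Fx = (2/169) / (40/169) = 1/20
check: Δy/Fy = (3/6760) / (3/338) = 1/20 ✓

α = 1/20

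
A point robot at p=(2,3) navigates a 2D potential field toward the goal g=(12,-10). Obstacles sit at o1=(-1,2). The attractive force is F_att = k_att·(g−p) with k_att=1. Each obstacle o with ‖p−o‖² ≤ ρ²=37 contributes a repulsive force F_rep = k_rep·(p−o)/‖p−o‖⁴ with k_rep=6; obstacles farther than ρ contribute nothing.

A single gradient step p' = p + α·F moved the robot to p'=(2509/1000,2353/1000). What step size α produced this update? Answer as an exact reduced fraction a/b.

α = 1/20

F_att = 1·(g−p) = 1·(10,-13) = (10.0000,-13.0000)
o1: d²=10 ≤ ρ²=37; F_rep = 6·(3,1)/10² = (0.1800,0.0600)
F = F_att + ΣF_rep = (10.1800,-12.9400)
Δp = p'−p = (0.5090,-0.6470); α = Δx/Fx = (509/1000) / (509/50) = 1/20
check: Δy/Fy = (-647/1000) / (-647/50) = 1/20 ✓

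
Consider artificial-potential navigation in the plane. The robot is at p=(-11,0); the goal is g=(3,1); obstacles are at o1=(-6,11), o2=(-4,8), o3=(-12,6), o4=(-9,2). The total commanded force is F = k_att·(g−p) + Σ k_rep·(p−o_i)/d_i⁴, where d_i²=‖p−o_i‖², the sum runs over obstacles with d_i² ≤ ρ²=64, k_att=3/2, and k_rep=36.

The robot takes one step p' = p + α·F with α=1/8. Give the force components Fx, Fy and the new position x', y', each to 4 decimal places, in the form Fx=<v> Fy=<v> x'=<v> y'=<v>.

Fx=19.9013 Fy=0.2172 x'=-8.5123 y'=0.0272

F_att = 3/2·(g−p) = 3/2·(14,1) = (21.0000,1.5000)
o1: d²=146 > ρ²=64 → inactive
o2: d²=113 > ρ²=64 → inactive
o3: d²=37 ≤ ρ²=64; F_rep = 36·(1,-6)/37² = (0.0263,-0.1578)
o4: d²=8 ≤ ρ²=64; F_rep = 36·(-2,-2)/8² = (-1.1250,-1.1250)
F = F_att + ΣF_rep = (19.9013,0.2172)
p' = p + 1/8·F = (-8.5123,0.0272)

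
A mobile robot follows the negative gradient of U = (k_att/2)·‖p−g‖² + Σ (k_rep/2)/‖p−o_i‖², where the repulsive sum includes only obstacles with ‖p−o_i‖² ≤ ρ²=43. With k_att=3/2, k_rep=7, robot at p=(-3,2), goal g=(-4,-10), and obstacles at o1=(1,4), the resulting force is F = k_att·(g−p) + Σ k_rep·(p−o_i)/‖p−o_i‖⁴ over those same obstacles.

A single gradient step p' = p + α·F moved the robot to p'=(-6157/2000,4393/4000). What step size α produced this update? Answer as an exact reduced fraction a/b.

F_att = 3/2·(g−p) = 3/2·(-1,-12) = (-1.5000,-18.0000)
o1: d²=20 ≤ ρ²=43; F_rep = 7·(-4,-2)/20² = (-0.0700,-0.0350)
F = F_att + ΣF_rep = (-1.5700,-18.0350)
Δp = p'−p = (-0.0785,-0.9018); α = Δx/Fx = (-157/2000) / (-157/100) = 1/20
check: Δy/Fy = (-3607/4000) / (-3607/200) = 1/20 ✓

α = 1/20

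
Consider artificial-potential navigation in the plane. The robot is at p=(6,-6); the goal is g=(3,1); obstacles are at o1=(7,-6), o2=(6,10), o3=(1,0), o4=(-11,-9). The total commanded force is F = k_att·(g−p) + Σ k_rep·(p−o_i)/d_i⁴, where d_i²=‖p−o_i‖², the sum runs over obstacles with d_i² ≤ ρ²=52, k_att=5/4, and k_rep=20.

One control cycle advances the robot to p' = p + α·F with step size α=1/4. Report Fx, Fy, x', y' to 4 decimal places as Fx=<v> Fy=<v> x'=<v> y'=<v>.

Fx=-23.7500 Fy=8.7500 x'=0.0625 y'=-3.8125

F_att = 5/4·(g−p) = 5/4·(-3,7) = (-3.7500,8.7500)
o1: d²=1 ≤ ρ²=52; F_rep = 20·(-1,0)/1² = (-20.0000,0.0000)
o2: d²=256 > ρ²=52 → inactive
o3: d²=61 > ρ²=52 → inactive
o4: d²=298 > ρ²=52 → inactive
F = F_att + ΣF_rep = (-23.7500,8.7500)
p' = p + 1/4·F = (0.0625,-3.8125)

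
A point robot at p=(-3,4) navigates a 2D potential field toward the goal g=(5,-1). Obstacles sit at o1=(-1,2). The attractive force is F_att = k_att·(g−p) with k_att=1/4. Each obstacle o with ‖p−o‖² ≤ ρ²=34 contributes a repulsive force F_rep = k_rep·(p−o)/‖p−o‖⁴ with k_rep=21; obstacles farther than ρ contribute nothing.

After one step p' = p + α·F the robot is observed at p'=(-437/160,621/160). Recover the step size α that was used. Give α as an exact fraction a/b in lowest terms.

F_att = 1/4·(g−p) = 1/4·(8,-5) = (2.0000,-1.2500)
o1: d²=8 ≤ ρ²=34; F_rep = 21·(-2,2)/8² = (-0.6562,0.6562)
F = F_att + ΣF_rep = (1.3438,-0.5938)
Δp = p'−p = (0.2687,-0.1187); α = Δx/Fx = (43/160) / (43/32) = 1/5
check: Δy/Fy = (-19/160) / (-19/32) = 1/5 ✓

α = 1/5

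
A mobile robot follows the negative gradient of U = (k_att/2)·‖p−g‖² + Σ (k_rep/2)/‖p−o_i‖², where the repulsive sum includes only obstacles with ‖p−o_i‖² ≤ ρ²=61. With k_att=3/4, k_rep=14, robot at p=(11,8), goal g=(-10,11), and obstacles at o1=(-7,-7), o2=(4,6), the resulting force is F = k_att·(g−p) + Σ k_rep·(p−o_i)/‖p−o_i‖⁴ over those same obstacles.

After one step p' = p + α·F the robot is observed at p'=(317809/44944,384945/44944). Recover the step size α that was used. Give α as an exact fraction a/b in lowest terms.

F_att = 3/4·(g−p) = 3/4·(-21,3) = (-15.7500,2.2500)
o1: d²=549 > ρ²=61 → inactive
o2: d²=53 ≤ ρ²=61; F_rep = 14·(7,2)/53² = (0.0349,0.0100)
F = F_att + ΣF_rep = (-15.7151,2.2600)
Δp = p'−p = (-3.9288,0.5650); α = Δx/Fx = (-176575/44944) / (-176575/11236) = 1/4
check: Δy/Fy = (25393/44944) / (25393/11236) = 1/4 ✓

α = 1/4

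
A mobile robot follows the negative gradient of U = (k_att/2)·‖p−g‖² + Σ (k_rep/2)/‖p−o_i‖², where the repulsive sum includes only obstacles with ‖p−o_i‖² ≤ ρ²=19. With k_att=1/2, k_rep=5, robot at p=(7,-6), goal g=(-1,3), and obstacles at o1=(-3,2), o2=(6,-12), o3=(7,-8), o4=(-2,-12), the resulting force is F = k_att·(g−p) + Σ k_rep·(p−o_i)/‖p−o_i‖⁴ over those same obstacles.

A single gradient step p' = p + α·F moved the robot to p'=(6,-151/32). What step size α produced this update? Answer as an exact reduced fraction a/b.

α = 1/4

F_att = 1/2·(g−p) = 1/2·(-8,9) = (-4.0000,4.5000)
o1: d²=164 > ρ²=19 → inactive
o2: d²=37 > ρ²=19 → inactive
o3: d²=4 ≤ ρ²=19; F_rep = 5·(0,2)/4² = (0.0000,0.6250)
o4: d²=117 > ρ²=19 → inactive
F = F_att + ΣF_rep = (-4.0000,5.1250)
Δp = p'−p = (-1.0000,1.2812); α = Δx/Fx = (-1) / (-4) = 1/4
check: Δy/Fy = (41/32) / (41/8) = 1/4 ✓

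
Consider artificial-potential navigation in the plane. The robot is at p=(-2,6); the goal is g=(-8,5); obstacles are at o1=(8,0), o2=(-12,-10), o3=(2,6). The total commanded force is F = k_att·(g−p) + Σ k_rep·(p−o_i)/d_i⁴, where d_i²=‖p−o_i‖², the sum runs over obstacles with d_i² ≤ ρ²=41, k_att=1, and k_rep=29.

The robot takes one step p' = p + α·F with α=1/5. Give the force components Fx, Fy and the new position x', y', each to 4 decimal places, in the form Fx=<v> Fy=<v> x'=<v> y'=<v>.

F_att = 1·(g−p) = 1·(-6,-1) = (-6.0000,-1.0000)
o1: d²=136 > ρ²=41 → inactive
o2: d²=356 > ρ²=41 → inactive
o3: d²=16 ≤ ρ²=41; F_rep = 29·(-4,0)/16² = (-0.4531,0.0000)
F = F_att + ΣF_rep = (-6.4531,-1.0000)
p' = p + 1/5·F = (-3.2906,5.8000)

Fx=-6.4531 Fy=-1.0000 x'=-3.2906 y'=5.8000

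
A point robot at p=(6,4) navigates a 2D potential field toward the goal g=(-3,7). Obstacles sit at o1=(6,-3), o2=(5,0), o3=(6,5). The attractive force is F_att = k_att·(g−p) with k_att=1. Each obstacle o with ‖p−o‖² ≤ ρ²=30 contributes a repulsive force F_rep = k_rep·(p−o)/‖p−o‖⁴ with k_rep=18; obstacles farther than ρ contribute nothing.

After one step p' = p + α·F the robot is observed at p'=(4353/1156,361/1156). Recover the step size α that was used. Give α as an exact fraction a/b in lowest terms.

α = 1/4

F_att = 1·(g−p) = 1·(-9,3) = (-9.0000,3.0000)
o1: d²=49 > ρ²=30 → inactive
o2: d²=17 ≤ ρ²=30; F_rep = 18·(1,4)/17² = (0.0623,0.2491)
o3: d²=1 ≤ ρ²=30; F_rep = 18·(0,-1)/1² = (0.0000,-18.0000)
F = F_att + ΣF_rep = (-8.9377,-14.7509)
Δp = p'−p = (-2.2344,-3.6877); α = Δx/Fx = (-2583/1156) / (-2583/289) = 1/4
check: Δy/Fy = (-4263/1156) / (-4263/289) = 1/4 ✓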